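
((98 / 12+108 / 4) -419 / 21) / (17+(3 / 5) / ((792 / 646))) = 70290 / 80801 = 0.87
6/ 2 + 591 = 594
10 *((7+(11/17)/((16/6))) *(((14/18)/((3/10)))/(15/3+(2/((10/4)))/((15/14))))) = 4309375/131886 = 32.67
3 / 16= 0.19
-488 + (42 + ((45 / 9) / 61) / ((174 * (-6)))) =-446.00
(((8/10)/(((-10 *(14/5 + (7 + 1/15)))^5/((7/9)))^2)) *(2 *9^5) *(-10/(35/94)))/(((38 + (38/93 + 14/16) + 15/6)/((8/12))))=-62719072497/223922599471692302610595840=-0.00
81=81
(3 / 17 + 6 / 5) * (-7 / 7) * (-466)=54522 / 85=641.44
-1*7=-7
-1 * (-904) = 904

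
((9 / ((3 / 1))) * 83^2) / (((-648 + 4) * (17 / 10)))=-103335 / 5474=-18.88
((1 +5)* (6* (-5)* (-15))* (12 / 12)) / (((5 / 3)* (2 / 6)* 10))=486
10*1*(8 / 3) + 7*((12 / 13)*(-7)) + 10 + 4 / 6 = -308 / 39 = -7.90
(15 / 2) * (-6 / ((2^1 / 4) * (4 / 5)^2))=-1125 / 8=-140.62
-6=-6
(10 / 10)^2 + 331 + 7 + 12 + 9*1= 360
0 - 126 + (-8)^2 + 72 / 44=-60.36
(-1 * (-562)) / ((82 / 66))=18546 / 41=452.34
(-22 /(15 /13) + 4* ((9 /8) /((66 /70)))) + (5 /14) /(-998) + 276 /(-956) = -8035026313 /550985820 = -14.58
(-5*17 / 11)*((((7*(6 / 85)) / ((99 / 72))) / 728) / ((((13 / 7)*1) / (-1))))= 42 / 20449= 0.00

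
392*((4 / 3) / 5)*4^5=107042.13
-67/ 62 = -1.08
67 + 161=228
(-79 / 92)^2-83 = -696271 / 8464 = -82.26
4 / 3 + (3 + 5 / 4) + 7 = 151 / 12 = 12.58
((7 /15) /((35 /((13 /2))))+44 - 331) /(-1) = 43037 /150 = 286.91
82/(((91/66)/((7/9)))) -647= -23429/39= -600.74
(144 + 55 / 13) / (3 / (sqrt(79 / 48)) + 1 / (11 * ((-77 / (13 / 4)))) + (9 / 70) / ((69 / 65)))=-8339410817276 / 2616570518873 + 140412391420224 * sqrt(237) / 34015416745349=60.36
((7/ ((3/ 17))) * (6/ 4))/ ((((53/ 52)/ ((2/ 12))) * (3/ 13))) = 20111/ 477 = 42.16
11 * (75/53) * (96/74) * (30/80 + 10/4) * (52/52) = 113850/1961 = 58.06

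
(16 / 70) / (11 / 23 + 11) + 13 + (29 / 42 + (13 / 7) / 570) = 300946 / 21945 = 13.71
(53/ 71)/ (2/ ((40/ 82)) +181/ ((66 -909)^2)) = 0.18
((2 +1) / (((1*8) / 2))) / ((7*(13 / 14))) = 0.12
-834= -834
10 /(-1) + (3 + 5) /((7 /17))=9.43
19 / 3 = 6.33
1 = 1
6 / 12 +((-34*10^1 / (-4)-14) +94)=331 / 2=165.50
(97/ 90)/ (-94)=-0.01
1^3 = 1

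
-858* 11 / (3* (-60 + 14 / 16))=2288 / 43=53.21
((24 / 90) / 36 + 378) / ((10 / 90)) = 3402.07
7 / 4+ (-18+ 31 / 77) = -4881 / 308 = -15.85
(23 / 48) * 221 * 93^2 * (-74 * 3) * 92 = -37412399817 / 2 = -18706199908.50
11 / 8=1.38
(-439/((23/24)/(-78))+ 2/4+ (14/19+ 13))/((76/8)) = 31241147/8303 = 3762.63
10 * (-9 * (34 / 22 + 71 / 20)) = -10089 / 22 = -458.59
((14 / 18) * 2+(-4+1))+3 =14 / 9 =1.56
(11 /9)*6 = 22 /3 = 7.33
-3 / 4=-0.75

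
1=1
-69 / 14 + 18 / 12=-24 / 7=-3.43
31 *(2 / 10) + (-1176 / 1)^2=6914911 / 5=1382982.20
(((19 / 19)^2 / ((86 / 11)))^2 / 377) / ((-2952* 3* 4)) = -0.00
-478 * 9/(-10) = 2151/5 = 430.20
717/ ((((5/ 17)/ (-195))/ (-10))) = 4753710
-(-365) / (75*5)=73 / 75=0.97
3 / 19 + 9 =174 / 19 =9.16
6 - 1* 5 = 1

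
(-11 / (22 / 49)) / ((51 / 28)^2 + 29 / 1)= -19208 / 25337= -0.76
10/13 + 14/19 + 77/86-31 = -607491/21242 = -28.60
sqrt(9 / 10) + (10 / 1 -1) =3 * sqrt(10) / 10 + 9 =9.95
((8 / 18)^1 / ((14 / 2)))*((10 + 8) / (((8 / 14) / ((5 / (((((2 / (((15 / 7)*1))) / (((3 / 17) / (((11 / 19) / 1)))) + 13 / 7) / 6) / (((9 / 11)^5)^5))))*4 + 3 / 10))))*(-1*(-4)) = 58901922711927189097794006308292 / 15949228883964853303167622098455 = 3.69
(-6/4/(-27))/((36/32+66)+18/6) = 4/5049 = 0.00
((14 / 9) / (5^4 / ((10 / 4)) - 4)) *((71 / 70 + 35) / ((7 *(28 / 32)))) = 10084 / 271215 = 0.04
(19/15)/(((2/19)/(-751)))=-271111/30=-9037.03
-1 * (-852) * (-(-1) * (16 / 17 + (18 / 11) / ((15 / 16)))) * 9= 19262016 / 935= 20601.09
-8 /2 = -4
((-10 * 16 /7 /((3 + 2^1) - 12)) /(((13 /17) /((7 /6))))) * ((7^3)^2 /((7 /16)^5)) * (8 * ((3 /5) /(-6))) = -1140850688 /39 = -29252581.74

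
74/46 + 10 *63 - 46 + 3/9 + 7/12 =161881/276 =586.53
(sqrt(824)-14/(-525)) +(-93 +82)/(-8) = 841/600 +2*sqrt(206) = 30.11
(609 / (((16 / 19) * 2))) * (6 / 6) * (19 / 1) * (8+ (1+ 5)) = 1538943 / 16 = 96183.94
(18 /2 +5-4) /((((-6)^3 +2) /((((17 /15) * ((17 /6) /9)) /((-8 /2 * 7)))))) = 289 /485352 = 0.00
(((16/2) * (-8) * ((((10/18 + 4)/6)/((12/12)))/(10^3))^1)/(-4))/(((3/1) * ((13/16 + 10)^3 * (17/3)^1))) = 167936/297071512875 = 0.00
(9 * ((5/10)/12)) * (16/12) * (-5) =-5/2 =-2.50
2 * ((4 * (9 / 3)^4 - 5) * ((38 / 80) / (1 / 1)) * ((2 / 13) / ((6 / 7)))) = 42427 / 780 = 54.39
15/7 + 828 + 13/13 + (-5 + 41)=6070/7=867.14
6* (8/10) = 24/5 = 4.80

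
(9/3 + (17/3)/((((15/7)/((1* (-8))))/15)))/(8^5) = -943/98304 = -0.01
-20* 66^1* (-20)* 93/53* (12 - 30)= -44193600/53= -833841.51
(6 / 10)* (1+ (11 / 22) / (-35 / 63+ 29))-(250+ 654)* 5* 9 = -104139237 / 2560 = -40679.39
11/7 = 1.57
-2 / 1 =-2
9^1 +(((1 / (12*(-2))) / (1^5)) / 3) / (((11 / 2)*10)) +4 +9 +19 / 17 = 1556263 / 67320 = 23.12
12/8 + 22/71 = 257/142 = 1.81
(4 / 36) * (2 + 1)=1 / 3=0.33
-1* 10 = -10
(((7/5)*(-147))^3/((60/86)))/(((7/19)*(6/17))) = -240201963267/2500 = -96080785.31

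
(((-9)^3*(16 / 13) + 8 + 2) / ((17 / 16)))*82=-15132608 / 221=-68473.34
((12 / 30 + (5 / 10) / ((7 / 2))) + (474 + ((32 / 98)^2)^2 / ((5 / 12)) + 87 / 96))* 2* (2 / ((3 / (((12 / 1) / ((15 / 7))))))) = 146188094651 / 41177150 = 3550.22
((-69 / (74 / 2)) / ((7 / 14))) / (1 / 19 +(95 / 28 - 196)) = 73416 / 3790243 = 0.02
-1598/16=-799/8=-99.88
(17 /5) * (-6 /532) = -51 /1330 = -0.04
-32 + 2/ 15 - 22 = -808/ 15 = -53.87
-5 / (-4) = 5 / 4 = 1.25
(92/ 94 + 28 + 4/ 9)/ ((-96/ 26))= -80899/ 10152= -7.97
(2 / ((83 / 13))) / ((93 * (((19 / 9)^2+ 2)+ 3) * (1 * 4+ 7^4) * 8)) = 27 / 1458479320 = 0.00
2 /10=1 /5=0.20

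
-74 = -74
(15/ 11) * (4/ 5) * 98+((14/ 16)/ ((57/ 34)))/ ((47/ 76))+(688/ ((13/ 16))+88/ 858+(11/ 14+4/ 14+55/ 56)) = 1080212401/ 1129128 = 956.68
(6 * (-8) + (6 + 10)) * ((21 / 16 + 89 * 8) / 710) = -11413 / 355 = -32.15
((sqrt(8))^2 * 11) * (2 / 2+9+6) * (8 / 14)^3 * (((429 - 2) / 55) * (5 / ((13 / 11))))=5496832 / 637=8629.25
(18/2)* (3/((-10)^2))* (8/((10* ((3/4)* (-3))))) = -12/125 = -0.10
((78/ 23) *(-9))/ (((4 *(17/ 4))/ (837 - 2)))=-586170/ 391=-1499.16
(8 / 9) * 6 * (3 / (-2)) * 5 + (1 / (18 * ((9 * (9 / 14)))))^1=-29153 / 729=-39.99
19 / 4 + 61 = 263 / 4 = 65.75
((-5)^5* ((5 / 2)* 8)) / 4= -15625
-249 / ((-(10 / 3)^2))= 2241 / 100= 22.41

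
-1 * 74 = -74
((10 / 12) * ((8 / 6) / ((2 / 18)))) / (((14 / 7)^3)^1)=5 / 4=1.25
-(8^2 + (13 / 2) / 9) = -1165 / 18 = -64.72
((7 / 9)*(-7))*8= -392 / 9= -43.56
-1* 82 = -82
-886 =-886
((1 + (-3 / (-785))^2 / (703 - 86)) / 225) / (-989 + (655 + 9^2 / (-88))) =-33458553392 / 2521339570175625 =-0.00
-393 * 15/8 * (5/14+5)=-442125/112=-3947.54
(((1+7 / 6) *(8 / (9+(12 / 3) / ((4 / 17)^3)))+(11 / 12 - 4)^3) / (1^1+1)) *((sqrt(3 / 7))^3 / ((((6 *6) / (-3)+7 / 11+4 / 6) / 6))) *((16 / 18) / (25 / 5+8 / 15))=1081693415 *sqrt(21) / 13403237736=0.37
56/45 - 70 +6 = -2824/45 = -62.76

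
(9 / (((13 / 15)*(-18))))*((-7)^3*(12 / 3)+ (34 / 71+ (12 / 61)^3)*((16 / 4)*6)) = 164418841230 / 209503463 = 784.80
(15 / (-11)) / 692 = -15 / 7612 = -0.00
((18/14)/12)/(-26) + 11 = 8005/728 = 11.00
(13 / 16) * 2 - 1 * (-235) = 1893 / 8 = 236.62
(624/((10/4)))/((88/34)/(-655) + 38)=1389648/211543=6.57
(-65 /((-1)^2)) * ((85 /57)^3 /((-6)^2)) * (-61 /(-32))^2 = -148535343125 /6826954752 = -21.76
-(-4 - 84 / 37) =232 / 37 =6.27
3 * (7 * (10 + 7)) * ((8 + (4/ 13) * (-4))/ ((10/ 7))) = 109956/ 65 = 1691.63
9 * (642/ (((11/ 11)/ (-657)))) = -3796146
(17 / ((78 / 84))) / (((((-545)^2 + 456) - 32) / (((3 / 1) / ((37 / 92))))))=0.00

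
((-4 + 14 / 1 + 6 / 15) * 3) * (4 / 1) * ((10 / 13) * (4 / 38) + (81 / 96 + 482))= 11451111 / 190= 60269.01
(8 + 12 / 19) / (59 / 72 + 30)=11808 / 42161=0.28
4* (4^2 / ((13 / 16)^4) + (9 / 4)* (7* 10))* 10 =221877340 / 28561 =7768.54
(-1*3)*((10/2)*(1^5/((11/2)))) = -30/11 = -2.73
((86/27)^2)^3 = 404567235136/387420489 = 1044.26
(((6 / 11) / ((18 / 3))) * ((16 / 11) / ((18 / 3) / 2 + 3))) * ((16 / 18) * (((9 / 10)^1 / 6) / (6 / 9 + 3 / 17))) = 272 / 78045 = 0.00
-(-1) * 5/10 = 0.50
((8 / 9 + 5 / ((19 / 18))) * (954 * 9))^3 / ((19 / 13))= 77107973372596.66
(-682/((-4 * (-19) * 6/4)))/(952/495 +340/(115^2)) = -3.07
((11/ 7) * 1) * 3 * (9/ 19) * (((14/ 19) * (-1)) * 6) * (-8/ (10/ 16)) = 228096/ 1805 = 126.37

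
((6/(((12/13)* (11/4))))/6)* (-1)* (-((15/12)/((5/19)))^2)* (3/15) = 4693/2640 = 1.78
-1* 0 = 0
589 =589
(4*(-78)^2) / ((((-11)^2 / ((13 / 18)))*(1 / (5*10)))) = 878800 / 121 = 7262.81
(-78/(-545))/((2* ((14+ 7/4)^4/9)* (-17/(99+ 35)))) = -445952/5405599395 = -0.00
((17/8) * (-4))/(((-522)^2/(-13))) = 221/544968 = 0.00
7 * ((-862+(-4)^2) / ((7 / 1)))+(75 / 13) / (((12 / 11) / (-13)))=-3659 / 4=-914.75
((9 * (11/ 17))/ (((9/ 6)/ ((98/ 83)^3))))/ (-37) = -62118672/ 359654023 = -0.17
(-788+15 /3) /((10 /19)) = -14877 /10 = -1487.70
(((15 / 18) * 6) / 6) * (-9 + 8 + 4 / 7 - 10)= -365 / 42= -8.69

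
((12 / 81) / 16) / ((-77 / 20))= -5 / 2079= -0.00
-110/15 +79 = 215/3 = 71.67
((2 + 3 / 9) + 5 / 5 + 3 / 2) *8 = 116 / 3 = 38.67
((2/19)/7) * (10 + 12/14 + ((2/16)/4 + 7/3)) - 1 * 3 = -125179/44688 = -2.80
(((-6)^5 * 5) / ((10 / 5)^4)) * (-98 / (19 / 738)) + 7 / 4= 702989413 / 76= 9249860.70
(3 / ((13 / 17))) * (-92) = -4692 / 13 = -360.92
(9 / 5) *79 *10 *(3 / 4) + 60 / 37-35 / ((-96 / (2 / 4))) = 7589231 / 7104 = 1068.30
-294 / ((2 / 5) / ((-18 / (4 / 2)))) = 6615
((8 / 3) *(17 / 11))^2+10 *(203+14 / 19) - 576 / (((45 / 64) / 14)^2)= -39020156542 / 172425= -226302.20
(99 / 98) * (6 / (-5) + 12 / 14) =-594 / 1715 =-0.35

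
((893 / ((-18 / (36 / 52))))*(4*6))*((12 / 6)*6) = -128592 / 13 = -9891.69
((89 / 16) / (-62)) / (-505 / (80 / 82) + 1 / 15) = 1335 / 7701268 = 0.00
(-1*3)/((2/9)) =-27/2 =-13.50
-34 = -34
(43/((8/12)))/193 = 129/386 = 0.33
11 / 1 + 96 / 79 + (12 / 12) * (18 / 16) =8431 / 632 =13.34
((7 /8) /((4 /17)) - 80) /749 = -2441 /23968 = -0.10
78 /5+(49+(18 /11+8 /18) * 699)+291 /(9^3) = 20307904 /13365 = 1519.48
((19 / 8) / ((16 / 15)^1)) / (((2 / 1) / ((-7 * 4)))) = -1995 / 64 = -31.17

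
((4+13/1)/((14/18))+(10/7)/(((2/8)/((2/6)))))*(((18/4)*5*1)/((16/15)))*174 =9767925/112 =87213.62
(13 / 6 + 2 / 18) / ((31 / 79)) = 5.80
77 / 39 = 1.97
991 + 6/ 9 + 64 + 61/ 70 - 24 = 216833/ 210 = 1032.54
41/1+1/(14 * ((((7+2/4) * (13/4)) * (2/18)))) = 18667/455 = 41.03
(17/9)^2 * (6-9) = -289/27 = -10.70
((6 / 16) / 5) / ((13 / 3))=9 / 520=0.02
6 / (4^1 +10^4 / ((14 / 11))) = 21 / 27514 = 0.00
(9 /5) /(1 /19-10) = -19 /105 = -0.18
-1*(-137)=137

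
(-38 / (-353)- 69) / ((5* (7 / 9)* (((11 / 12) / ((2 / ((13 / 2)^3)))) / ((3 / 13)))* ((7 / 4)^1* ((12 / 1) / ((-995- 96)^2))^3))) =-492125039104859119188948 / 27171078935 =-18112090443009.09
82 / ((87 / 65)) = 61.26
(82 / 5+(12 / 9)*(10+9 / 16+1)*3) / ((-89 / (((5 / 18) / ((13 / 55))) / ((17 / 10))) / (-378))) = 7236075 / 39338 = 183.95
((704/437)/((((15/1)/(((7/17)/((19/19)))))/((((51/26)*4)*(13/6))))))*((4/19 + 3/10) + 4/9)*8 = 1399552/243675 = 5.74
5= 5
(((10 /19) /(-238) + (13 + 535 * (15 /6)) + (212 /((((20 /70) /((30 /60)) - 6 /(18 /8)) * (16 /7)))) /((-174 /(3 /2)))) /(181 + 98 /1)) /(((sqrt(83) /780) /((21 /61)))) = 4053229131835 * sqrt(83) /258751460176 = 142.71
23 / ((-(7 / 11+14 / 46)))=-5819 / 238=-24.45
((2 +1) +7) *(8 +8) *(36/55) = 1152/11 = 104.73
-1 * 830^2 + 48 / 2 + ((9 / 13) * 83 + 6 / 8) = -35818525 / 52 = -688817.79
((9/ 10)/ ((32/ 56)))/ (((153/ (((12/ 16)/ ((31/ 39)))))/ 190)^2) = 19217835/ 8887328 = 2.16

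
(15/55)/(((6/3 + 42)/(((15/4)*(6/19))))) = 0.01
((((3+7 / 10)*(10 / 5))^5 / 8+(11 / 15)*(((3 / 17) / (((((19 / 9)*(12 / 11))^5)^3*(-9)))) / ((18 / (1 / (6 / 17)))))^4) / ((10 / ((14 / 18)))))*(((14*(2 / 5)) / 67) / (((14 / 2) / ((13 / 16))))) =14256585658795134991831352057319200410233484507370907420196685090334915346242967037129542655918930028437986743123768093972659 / 6811657951072546512378172175002204304570926107041790163484950461285261633981307288921948269004628428261699816500756480000000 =2.09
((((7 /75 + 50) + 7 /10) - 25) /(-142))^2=0.03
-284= -284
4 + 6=10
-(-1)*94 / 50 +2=97 / 25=3.88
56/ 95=0.59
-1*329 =-329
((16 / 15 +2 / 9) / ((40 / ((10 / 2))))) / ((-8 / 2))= -0.04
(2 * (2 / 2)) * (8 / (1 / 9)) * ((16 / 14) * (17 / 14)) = 9792 / 49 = 199.84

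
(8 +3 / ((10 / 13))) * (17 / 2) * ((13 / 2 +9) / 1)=62713 / 40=1567.82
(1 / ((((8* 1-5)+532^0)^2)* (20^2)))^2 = 1 / 40960000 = 0.00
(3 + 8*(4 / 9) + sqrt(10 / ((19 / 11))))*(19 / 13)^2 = 19*sqrt(2090) / 169 + 21299 / 1521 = 19.14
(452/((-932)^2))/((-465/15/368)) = -10396/1682959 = -0.01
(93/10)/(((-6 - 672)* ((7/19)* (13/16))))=-2356/51415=-0.05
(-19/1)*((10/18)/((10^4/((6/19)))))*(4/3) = -1/2250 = -0.00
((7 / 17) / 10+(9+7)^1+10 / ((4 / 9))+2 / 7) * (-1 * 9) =-207918 / 595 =-349.44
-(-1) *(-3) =-3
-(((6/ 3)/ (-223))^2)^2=-0.00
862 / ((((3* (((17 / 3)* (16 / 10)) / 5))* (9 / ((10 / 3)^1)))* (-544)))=-53875 / 499392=-0.11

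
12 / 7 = 1.71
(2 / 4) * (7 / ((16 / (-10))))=-35 / 16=-2.19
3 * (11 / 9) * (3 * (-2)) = -22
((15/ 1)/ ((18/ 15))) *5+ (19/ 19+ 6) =139/ 2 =69.50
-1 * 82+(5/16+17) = -1035/16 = -64.69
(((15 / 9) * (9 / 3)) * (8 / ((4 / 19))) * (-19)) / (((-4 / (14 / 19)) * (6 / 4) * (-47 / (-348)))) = 154280 / 47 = 3282.55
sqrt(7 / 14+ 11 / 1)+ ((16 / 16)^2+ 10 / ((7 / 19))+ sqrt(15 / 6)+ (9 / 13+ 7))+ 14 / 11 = sqrt(10) / 2+ sqrt(46) / 2+ 37145 / 1001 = 42.08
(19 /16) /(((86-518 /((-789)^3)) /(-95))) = -886560169545 /675848647232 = -1.31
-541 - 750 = -1291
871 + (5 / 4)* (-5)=3459 / 4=864.75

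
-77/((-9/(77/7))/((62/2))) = 26257/9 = 2917.44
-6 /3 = -2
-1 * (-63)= 63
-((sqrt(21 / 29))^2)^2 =-441 / 841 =-0.52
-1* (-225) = 225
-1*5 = -5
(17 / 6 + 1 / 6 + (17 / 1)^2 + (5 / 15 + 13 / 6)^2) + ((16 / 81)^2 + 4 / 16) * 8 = 7887953 / 26244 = 300.56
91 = 91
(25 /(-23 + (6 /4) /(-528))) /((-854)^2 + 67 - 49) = -4400 /2952708699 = -0.00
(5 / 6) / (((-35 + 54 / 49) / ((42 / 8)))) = -1715 / 13288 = -0.13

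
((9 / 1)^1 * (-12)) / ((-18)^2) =-1 / 3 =-0.33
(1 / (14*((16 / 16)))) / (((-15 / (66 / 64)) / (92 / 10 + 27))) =-1991 / 11200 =-0.18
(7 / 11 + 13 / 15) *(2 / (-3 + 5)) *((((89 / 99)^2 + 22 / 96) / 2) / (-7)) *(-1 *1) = 720409 / 6468660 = 0.11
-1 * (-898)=898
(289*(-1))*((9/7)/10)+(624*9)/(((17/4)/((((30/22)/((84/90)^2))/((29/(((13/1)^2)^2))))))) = 5413353203439/2657270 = 2037185.99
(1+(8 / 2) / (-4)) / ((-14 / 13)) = 0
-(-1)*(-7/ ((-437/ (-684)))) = -252/ 23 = -10.96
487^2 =237169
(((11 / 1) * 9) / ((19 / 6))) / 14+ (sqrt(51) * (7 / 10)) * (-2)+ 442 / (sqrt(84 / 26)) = 238.14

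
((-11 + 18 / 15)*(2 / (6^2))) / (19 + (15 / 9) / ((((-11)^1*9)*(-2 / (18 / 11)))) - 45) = 5929 / 282990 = 0.02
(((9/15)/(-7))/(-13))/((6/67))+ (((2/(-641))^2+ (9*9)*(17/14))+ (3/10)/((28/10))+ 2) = 100.54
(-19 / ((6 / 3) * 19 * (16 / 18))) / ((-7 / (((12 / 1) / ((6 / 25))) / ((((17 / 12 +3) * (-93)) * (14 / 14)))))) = -225 / 23002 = -0.01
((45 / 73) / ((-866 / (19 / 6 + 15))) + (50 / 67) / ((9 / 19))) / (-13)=-0.12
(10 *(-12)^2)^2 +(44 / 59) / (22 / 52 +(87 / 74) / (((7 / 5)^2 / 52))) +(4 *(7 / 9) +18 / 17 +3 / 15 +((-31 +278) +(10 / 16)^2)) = 8927466432994193509 / 4304775539520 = 2073851.78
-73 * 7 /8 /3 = -511 /24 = -21.29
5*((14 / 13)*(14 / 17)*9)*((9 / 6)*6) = 79380 / 221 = 359.19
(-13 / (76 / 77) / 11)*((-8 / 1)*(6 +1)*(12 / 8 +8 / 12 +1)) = 637 / 3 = 212.33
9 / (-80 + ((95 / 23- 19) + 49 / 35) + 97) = 1035 / 406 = 2.55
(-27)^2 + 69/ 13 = 9546/ 13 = 734.31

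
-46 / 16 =-23 / 8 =-2.88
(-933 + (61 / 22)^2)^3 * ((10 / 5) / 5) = -89825707146836051 / 283449760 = -316901687.08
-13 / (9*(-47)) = 13 / 423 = 0.03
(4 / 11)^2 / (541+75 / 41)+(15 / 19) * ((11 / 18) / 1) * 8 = 37030757 / 9593727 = 3.86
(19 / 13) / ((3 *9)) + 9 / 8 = 3311 / 2808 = 1.18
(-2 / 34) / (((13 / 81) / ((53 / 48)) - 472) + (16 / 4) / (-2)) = 1431 / 11527462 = 0.00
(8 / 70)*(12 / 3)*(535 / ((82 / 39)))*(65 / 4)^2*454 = 4002219975 / 287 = 13945017.33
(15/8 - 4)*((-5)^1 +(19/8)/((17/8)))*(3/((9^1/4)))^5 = 34.77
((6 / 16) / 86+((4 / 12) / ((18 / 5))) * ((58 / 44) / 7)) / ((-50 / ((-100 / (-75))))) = -31177 / 53638200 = -0.00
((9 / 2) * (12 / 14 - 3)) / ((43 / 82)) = -5535 / 301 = -18.39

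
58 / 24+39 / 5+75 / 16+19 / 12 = 16.49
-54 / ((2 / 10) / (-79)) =21330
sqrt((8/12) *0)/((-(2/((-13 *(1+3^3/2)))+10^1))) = 0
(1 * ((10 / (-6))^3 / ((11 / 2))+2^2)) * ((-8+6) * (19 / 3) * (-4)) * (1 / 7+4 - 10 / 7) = 386992 / 891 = 434.33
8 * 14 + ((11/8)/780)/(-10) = 112.00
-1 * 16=-16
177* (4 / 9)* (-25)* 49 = -289100 / 3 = -96366.67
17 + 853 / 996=17785 / 996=17.86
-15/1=-15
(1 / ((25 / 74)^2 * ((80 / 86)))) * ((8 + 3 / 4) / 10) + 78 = 4312069 / 50000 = 86.24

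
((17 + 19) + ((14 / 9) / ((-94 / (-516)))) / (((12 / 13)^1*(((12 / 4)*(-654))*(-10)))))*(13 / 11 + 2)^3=2562015115975 / 2209263012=1159.67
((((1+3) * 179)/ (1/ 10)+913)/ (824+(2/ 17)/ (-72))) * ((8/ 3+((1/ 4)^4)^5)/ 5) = 3621553807383779553/ 693086775295344640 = 5.23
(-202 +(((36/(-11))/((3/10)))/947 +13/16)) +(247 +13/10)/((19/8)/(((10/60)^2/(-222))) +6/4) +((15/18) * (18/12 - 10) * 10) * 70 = -54404847895587/10544504080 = -5159.55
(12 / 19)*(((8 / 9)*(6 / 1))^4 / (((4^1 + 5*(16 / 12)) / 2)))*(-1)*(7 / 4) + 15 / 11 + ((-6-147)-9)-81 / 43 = -26706968 / 80883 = -330.19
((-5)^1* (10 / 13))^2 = 2500 / 169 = 14.79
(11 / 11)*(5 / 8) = 5 / 8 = 0.62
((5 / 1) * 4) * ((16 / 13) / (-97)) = -320 / 1261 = -0.25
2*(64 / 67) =128 / 67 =1.91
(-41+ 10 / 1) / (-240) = 31 / 240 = 0.13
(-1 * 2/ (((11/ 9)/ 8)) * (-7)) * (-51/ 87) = -17136/ 319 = -53.72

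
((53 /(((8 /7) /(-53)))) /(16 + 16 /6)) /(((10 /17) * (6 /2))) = -74.61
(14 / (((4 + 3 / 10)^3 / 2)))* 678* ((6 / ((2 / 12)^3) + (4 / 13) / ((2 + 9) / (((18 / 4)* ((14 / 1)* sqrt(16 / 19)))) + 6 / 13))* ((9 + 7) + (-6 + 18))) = 1308059397324288000 / 150873516791 -76620031488000* sqrt(19) / 150873516791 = 8667693.62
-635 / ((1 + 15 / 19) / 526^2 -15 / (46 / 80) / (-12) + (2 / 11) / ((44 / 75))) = -2322480250255 / 9084507193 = -255.65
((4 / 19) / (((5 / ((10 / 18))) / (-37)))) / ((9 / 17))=-2516 / 1539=-1.63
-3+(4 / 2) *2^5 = 61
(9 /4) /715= 9 /2860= 0.00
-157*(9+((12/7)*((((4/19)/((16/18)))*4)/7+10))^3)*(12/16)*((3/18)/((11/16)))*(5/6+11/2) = -443778595840410/467184179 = -949900.74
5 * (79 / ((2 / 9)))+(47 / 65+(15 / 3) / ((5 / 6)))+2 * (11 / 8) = 464613 / 260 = 1786.97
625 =625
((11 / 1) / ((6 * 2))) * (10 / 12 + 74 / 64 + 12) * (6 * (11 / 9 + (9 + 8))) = 1402.07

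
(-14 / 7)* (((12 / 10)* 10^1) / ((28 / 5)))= -30 / 7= -4.29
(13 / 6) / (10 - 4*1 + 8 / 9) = 39 / 124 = 0.31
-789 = -789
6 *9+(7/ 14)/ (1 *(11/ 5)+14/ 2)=4973/ 92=54.05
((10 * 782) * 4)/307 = 31280/307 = 101.89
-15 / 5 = -3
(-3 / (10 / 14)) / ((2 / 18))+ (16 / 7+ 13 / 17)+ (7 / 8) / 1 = -161243 / 4760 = -33.87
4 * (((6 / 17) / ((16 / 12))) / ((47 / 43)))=774 / 799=0.97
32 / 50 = 16 / 25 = 0.64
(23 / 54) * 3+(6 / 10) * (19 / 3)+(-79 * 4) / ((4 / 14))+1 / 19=-1882487 / 1710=-1100.87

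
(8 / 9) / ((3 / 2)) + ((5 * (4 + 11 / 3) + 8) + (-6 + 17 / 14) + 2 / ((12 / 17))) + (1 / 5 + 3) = 45524 / 945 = 48.17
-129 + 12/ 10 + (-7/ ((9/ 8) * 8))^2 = -51514/ 405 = -127.20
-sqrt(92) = -2 * sqrt(23) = -9.59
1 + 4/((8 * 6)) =13/12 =1.08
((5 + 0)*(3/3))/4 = 5/4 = 1.25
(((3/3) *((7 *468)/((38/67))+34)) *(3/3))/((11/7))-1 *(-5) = 773789/209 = 3702.34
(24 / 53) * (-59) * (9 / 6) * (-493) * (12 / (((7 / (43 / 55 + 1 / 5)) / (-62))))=-42069575232 / 20405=-2061728.75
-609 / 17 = -35.82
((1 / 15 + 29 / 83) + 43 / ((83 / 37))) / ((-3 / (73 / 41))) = -1779959 / 153135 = -11.62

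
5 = 5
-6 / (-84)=1 / 14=0.07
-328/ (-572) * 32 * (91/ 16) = 104.36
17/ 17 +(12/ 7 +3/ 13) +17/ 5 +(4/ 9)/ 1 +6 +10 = 93323/ 4095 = 22.79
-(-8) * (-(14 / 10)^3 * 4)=-10976 / 125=-87.81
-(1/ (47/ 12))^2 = -144/ 2209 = -0.07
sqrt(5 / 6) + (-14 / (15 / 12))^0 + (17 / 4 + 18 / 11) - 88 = -3569 / 44 + sqrt(30) / 6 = -80.20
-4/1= -4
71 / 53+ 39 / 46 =5333 / 2438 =2.19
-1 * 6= -6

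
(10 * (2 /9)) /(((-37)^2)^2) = 20 /16867449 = 0.00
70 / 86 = 35 / 43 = 0.81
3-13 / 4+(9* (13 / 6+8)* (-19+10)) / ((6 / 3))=-412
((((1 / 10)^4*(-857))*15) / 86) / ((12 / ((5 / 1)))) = -857 / 137600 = -0.01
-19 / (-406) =19 / 406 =0.05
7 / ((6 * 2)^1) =7 / 12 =0.58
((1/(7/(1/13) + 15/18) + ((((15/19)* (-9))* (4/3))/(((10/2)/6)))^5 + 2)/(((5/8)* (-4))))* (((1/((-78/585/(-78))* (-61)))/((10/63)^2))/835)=-34623.96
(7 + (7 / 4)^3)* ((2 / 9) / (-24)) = -791 / 6912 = -0.11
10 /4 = 5 /2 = 2.50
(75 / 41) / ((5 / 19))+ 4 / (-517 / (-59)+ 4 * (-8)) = 381059 / 56211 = 6.78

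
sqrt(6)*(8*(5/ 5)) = 8*sqrt(6) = 19.60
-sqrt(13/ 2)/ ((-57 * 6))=sqrt(26)/ 684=0.01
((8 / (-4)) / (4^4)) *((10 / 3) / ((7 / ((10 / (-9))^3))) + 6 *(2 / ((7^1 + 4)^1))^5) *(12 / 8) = 100473167 / 13149492048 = 0.01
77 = 77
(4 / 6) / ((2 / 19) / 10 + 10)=190 / 2853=0.07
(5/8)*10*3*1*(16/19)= 300/19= 15.79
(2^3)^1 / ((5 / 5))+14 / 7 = 10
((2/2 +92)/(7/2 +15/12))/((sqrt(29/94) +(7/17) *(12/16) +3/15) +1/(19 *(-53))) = -54780089363280/278886075673 +1147561893600 *sqrt(2726)/278886075673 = 18.41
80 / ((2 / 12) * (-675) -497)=-160 / 1219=-0.13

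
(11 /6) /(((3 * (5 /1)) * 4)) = 11 /360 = 0.03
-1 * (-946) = 946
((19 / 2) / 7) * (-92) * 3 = -2622 / 7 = -374.57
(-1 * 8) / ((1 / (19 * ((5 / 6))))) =-380 / 3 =-126.67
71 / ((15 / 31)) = 2201 / 15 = 146.73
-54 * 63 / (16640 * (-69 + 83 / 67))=113967 / 37772800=0.00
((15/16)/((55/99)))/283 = 27/4528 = 0.01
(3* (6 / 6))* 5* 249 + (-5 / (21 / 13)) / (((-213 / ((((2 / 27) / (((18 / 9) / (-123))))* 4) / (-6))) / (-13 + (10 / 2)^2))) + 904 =186773543 / 40257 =4639.53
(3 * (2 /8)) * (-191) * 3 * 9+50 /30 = -46393 /12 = -3866.08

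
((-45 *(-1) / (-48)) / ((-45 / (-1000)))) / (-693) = 125 / 4158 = 0.03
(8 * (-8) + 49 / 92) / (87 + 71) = -5839 / 14536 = -0.40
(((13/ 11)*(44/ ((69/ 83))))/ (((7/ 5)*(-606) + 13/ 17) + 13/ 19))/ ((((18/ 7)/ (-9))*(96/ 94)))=0.25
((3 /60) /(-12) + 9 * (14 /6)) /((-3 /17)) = -85663 /720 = -118.98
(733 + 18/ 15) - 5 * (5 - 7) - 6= 3691/ 5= 738.20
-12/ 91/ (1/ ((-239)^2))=-685452/ 91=-7532.44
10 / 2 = 5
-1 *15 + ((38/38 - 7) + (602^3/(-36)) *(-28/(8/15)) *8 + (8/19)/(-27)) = 1305730729099/513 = 2545284072.32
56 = 56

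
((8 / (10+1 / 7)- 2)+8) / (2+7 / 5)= 2410 / 1207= 2.00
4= 4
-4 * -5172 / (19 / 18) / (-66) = -62064 / 209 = -296.96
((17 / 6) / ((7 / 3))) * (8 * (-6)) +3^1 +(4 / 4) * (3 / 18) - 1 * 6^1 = -2567 / 42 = -61.12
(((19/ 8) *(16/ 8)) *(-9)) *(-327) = 55917/ 4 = 13979.25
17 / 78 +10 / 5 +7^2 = 3995 / 78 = 51.22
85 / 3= 28.33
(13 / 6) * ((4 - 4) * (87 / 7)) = 0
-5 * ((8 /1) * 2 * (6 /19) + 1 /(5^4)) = -60019 /2375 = -25.27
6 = 6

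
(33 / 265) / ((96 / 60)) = 0.08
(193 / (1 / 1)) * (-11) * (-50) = 106150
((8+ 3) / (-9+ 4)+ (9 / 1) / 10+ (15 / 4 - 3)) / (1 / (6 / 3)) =-11 / 10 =-1.10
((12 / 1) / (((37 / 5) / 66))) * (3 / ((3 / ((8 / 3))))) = 10560 / 37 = 285.41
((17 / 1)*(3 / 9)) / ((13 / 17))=289 / 39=7.41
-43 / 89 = -0.48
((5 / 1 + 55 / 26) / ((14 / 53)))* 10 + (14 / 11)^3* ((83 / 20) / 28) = 163315736 / 605605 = 269.67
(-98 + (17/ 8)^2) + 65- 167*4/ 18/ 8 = -19079/ 576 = -33.12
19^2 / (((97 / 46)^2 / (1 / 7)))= 763876 / 65863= 11.60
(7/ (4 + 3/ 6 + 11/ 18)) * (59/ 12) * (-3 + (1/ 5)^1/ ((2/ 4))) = -16107/ 920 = -17.51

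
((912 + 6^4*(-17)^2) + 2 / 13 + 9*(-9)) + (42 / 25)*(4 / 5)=609986809 / 1625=375376.50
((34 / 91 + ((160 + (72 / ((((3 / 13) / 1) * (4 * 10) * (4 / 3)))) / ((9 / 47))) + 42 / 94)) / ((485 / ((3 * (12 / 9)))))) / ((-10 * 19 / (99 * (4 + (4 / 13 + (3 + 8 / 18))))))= -6.38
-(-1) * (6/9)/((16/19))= 19/24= 0.79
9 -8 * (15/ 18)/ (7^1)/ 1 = 169/ 21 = 8.05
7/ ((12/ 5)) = 35/ 12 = 2.92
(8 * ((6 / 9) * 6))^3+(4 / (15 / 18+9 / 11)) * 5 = 3573032 / 109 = 32780.11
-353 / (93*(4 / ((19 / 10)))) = -6707 / 3720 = -1.80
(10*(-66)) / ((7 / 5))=-471.43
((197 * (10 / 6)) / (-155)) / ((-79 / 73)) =14381 / 7347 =1.96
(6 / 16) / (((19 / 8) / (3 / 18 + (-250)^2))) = 375001 / 38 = 9868.45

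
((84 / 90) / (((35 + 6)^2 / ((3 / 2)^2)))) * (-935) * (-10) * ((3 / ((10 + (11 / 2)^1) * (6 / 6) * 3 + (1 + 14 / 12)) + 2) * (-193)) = -4647.66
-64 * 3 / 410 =-96 / 205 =-0.47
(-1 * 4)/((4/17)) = -17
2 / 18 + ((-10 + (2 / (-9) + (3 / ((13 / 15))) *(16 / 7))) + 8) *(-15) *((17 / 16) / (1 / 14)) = -297049 / 234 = -1269.44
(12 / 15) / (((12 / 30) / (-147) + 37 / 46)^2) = 914492880 / 734572609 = 1.24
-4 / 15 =-0.27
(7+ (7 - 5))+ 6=15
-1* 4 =-4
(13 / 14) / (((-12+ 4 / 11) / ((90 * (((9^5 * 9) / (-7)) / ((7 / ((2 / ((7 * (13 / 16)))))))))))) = 263063295 / 9604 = 27391.01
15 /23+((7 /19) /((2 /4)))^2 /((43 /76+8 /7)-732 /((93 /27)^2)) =8619590311 /13402700415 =0.64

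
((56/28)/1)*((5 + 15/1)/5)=8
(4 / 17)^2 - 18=-5186 / 289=-17.94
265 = 265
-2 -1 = -3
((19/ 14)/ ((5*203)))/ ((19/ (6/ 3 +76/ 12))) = 5/ 8526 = 0.00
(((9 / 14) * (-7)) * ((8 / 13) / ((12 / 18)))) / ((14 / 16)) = -432 / 91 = -4.75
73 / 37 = 1.97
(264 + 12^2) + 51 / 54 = 7361 / 18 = 408.94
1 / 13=0.08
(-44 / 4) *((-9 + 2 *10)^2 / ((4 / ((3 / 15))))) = -1331 / 20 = -66.55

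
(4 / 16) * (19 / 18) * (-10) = -95 / 36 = -2.64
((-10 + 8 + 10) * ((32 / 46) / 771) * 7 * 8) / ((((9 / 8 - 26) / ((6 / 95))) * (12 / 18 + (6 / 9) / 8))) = -458752 / 335242365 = -0.00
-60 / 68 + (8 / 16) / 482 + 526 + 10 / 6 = 25898875 / 49164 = 526.79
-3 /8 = -0.38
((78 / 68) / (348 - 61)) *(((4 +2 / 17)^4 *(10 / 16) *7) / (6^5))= 97540625 / 150891043104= 0.00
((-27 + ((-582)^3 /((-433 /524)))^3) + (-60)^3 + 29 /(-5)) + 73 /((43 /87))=236994999526969889720084513286301231 /17454288455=13578038436684578656465460.00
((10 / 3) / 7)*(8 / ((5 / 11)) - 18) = -4 / 21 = -0.19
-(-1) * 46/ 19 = 46/ 19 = 2.42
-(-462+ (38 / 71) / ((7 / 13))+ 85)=186875 / 497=376.01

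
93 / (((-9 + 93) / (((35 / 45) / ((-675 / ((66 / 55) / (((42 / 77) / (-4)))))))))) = 341 / 30375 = 0.01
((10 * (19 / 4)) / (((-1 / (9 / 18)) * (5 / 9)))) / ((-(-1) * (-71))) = 171 / 284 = 0.60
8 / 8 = 1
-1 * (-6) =6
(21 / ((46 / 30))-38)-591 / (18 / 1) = -7885 / 138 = -57.14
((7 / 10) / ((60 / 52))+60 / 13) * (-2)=-10183 / 975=-10.44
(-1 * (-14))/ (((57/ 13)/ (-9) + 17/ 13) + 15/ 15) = 546/ 71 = 7.69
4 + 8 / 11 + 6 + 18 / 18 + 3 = 162 / 11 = 14.73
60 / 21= 20 / 7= 2.86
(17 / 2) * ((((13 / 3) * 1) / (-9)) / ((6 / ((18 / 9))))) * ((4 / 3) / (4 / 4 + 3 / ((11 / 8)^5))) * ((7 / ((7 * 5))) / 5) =-71184542 / 1575581625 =-0.05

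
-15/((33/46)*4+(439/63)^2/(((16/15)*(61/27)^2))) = -335485360/263646043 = -1.27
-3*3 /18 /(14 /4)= -1 /7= -0.14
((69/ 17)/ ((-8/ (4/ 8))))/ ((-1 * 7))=69/ 1904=0.04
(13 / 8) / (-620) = -13 / 4960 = -0.00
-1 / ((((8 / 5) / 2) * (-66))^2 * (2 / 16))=-0.00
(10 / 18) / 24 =0.02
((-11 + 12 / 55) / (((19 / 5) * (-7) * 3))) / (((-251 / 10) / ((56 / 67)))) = -47440 / 10544259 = -0.00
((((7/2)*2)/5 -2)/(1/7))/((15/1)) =-7/25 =-0.28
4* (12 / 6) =8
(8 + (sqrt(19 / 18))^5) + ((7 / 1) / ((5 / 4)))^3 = 361 * sqrt(38) / 1944 + 22952 / 125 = 184.76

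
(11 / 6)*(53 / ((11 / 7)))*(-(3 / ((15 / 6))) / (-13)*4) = 1484 / 65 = 22.83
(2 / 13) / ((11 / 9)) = 18 / 143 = 0.13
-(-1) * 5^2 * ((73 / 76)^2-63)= -8963975 / 5776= -1551.93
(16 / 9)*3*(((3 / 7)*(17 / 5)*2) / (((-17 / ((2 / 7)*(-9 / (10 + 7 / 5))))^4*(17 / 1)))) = 5184000 / 182936467830487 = 0.00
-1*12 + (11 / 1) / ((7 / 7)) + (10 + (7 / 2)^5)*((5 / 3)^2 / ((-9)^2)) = 44983 / 2592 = 17.35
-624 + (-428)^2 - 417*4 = 180892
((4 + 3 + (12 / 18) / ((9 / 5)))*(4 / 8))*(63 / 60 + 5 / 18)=47561 / 9720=4.89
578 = 578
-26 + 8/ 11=-278/ 11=-25.27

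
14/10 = 7/5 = 1.40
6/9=2/3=0.67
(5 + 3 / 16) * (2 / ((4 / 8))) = 83 / 4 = 20.75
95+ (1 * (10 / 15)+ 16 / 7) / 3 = 6047 / 63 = 95.98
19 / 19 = 1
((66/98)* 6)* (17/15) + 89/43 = 70051/10535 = 6.65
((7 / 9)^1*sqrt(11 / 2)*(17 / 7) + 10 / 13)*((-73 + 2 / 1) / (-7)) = 710 / 91 + 1207*sqrt(22) / 126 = 52.73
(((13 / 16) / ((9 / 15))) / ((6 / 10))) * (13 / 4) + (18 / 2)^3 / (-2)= -205727 / 576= -357.16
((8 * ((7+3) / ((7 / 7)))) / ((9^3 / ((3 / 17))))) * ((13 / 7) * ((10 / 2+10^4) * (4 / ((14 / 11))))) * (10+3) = 991962400 / 67473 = 14701.62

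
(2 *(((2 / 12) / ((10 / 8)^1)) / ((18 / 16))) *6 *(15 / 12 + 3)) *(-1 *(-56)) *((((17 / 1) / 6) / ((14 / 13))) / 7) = 120224 / 945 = 127.22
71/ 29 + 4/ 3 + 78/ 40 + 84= 156133/ 1740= 89.73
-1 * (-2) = 2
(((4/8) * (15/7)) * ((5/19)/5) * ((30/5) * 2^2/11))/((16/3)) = 135/5852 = 0.02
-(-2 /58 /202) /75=1 /439350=0.00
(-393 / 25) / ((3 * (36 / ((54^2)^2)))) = -30941676 / 25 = -1237667.04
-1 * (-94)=94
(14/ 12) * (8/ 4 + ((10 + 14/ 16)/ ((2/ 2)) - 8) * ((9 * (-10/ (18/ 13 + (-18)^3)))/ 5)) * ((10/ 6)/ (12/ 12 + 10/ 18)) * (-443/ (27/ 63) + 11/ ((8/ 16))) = -1026968125/ 404256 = -2540.39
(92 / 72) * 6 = 23 / 3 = 7.67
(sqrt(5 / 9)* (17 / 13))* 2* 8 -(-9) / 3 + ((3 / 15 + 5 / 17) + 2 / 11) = 3437 / 935 + 272* sqrt(5) / 39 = 19.27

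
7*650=4550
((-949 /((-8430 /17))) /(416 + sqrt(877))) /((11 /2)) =0.00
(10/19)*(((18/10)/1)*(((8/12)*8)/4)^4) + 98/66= 8425/1881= 4.48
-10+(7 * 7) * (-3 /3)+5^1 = -54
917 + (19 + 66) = 1002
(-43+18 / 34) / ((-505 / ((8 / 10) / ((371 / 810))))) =467856 / 3185035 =0.15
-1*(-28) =28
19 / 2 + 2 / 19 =365 / 38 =9.61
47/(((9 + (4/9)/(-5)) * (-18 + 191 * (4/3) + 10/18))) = 3807/171227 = 0.02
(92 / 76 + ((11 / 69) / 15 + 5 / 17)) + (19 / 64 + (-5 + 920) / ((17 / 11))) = 593.87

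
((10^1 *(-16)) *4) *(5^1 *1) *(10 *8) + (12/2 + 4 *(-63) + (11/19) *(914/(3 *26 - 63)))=-73020056/285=-256210.72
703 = 703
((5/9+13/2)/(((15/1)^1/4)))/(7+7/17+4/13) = 28067/115155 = 0.24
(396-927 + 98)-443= -876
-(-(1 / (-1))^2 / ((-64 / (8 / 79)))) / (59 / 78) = -39 / 18644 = -0.00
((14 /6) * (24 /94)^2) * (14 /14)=336 /2209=0.15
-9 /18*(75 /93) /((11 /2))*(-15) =1.10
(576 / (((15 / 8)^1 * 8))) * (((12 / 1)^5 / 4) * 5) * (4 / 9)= 5308416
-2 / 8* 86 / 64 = -0.34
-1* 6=-6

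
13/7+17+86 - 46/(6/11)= 431/21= 20.52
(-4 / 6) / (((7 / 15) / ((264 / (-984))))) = 110 / 287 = 0.38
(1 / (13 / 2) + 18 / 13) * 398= 7960 / 13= 612.31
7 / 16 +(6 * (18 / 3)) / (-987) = 2111 / 5264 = 0.40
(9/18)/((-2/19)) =-19/4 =-4.75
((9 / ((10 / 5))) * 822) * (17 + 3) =73980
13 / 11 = 1.18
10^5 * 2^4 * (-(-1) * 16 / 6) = 12800000 / 3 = 4266666.67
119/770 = 17/110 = 0.15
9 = 9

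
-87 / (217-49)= -0.52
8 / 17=0.47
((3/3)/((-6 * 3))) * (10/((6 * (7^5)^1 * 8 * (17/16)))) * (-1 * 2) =10/7714413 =0.00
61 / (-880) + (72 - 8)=56259 / 880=63.93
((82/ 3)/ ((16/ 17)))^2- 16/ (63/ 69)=3330007/ 4032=825.89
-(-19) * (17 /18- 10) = -3097 /18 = -172.06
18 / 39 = 6 / 13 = 0.46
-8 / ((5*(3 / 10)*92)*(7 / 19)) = -76 / 483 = -0.16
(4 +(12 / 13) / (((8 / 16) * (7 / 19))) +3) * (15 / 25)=3279 / 455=7.21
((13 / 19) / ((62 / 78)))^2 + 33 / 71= 29698872 / 24631391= 1.21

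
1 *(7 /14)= 1 /2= 0.50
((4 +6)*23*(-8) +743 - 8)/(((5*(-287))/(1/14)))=221/4018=0.06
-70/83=-0.84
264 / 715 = 24 / 65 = 0.37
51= 51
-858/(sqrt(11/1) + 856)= -734448/732725 + 858*sqrt(11)/732725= -1.00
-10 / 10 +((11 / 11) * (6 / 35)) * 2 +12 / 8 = 59 / 70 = 0.84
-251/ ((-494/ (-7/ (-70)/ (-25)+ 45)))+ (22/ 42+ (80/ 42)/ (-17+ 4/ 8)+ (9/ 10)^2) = 1030479781/ 42792750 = 24.08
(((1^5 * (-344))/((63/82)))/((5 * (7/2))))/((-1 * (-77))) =-0.33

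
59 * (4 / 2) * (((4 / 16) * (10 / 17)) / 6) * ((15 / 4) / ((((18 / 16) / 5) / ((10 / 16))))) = 36875 / 1224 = 30.13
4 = 4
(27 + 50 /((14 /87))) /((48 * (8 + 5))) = 197 /364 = 0.54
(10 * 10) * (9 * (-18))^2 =2624400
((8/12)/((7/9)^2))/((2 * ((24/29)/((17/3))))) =1479/392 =3.77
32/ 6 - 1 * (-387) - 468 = -227/ 3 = -75.67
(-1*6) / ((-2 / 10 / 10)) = 300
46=46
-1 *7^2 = -49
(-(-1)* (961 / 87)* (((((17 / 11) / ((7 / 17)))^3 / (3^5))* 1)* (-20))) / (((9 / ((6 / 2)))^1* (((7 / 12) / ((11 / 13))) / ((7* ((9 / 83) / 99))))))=-1855696304720 / 10414037721087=-0.18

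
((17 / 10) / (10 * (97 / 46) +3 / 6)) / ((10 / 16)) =3128 / 24825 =0.13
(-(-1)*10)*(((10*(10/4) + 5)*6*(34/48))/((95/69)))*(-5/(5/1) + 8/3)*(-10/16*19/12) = -1527.34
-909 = -909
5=5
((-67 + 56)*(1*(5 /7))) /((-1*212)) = 55 /1484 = 0.04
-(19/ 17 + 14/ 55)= -1283/ 935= -1.37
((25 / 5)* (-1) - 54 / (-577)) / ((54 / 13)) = -36803 / 31158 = -1.18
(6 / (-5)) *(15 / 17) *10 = -180 / 17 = -10.59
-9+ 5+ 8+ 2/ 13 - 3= 15/ 13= 1.15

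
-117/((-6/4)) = 78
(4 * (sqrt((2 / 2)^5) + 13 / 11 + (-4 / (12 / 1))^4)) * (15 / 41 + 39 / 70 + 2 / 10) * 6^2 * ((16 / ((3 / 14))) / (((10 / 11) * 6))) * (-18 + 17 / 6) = -3669682016 / 49815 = -73666.21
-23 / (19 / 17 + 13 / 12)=-4692 / 449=-10.45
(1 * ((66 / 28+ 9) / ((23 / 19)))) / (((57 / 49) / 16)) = 2968 / 23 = 129.04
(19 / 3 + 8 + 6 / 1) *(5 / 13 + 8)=6649 / 39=170.49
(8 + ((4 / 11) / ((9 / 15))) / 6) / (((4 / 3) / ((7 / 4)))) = 2807 / 264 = 10.63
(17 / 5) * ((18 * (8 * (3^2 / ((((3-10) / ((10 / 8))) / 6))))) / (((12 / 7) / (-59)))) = 162486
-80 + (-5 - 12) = -97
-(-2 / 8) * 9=2.25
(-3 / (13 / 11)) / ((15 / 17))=-187 / 65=-2.88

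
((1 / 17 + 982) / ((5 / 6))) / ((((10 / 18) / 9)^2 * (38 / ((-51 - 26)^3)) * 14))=-4286292921603 / 16150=-265405134.46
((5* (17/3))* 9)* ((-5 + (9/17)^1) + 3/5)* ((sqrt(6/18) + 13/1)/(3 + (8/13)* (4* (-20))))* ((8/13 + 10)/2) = 22701* sqrt(3)/601 + 885339/601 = 1538.53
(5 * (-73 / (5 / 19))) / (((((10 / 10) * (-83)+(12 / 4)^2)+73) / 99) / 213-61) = 29247669 / 1286308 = 22.74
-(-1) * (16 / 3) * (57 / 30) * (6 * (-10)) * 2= -1216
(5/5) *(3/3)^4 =1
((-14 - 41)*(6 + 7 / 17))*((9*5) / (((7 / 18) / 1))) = -4855950 / 119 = -40806.30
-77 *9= -693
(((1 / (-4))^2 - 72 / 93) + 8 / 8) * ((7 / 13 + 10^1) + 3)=121 / 31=3.90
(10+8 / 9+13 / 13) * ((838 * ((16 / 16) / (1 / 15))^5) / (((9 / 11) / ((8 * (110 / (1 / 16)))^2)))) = 1833146050560000000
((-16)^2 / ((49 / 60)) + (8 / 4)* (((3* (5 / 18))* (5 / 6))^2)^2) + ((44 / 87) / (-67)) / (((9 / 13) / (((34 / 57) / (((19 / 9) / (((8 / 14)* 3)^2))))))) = 313.93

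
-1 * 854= -854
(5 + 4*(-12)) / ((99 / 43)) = -18.68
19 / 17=1.12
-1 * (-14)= 14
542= 542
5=5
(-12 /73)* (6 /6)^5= -12 /73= -0.16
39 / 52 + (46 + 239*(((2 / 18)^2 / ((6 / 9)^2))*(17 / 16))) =30991 / 576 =53.80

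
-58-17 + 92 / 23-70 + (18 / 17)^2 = -40425 / 289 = -139.88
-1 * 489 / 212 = -489 / 212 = -2.31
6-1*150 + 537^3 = 154854009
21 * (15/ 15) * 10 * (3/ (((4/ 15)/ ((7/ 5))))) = 6615/ 2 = 3307.50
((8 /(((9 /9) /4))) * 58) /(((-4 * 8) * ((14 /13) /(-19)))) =7163 /7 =1023.29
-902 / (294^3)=-451 / 12706092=-0.00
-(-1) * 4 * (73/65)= 292/65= 4.49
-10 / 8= -5 / 4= -1.25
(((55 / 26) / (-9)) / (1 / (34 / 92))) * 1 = -935 / 10764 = -0.09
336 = 336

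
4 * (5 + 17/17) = 24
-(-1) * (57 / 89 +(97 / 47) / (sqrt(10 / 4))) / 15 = 19 / 445 +97 * sqrt(10) / 3525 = 0.13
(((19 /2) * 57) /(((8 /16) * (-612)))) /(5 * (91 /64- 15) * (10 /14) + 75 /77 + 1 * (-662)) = 444752 /178322061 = 0.00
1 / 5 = 0.20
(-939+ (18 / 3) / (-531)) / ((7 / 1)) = -166205 / 1239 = -134.14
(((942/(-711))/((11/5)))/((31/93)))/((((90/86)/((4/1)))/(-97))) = 5238776/7821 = 669.83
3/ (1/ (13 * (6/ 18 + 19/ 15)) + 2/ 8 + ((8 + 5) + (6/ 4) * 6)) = 0.13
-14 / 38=-0.37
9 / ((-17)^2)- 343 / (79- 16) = -14080 / 2601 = -5.41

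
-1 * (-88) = 88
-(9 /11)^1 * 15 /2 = -135 /22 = -6.14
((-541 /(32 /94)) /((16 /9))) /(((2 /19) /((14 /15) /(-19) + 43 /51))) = -293453007 /43520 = -6742.95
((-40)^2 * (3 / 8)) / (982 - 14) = 0.62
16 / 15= 1.07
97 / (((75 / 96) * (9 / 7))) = 21728 / 225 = 96.57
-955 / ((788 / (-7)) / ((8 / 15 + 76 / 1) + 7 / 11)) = 17024021 / 26004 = 654.67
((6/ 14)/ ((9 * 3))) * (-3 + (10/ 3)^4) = 9757/ 5103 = 1.91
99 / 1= 99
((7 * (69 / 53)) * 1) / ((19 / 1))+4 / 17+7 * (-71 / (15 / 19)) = -161471132 / 256785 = -628.82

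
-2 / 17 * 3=-6 / 17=-0.35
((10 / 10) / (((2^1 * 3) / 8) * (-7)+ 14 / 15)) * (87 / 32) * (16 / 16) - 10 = -22025 / 2072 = -10.63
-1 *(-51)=51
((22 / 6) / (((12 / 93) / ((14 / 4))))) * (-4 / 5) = -2387 / 30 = -79.57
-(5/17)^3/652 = -125/3203276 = -0.00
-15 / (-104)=15 / 104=0.14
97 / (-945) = -97 / 945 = -0.10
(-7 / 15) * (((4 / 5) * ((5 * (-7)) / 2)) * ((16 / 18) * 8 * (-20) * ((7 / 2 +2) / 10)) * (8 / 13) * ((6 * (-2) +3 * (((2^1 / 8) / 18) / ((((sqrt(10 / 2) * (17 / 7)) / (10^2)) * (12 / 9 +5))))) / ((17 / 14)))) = 30908416 / 9945-27044864 * sqrt(5) / 1927341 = 3076.56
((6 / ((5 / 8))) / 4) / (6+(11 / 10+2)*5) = 24 / 215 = 0.11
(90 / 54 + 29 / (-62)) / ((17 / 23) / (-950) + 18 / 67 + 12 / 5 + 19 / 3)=163230425 / 1225491163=0.13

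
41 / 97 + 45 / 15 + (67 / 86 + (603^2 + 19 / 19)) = 363614.20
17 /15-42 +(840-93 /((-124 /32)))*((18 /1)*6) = 1399067 /15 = 93271.13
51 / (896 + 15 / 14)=714 / 12559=0.06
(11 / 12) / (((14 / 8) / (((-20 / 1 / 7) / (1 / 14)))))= -440 / 21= -20.95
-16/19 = -0.84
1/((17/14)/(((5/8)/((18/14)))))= 245/612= 0.40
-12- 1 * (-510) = 498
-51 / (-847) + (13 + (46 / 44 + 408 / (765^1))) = 371977 / 25410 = 14.64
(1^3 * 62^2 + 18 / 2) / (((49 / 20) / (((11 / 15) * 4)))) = 678128 / 147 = 4613.12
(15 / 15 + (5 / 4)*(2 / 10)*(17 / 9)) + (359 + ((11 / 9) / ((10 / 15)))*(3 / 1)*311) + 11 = 74951 / 36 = 2081.97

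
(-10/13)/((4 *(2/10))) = -25/26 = -0.96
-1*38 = -38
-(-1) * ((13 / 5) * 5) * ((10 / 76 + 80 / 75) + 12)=97799 / 570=171.58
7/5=1.40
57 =57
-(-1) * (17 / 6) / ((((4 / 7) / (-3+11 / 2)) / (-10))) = -2975 / 24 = -123.96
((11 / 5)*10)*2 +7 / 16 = 711 / 16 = 44.44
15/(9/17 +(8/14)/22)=27.01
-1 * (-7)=7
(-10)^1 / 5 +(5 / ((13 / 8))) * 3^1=94 / 13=7.23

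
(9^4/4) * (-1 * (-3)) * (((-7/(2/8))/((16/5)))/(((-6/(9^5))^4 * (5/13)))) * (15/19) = -4032636844441887998647695/4864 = -829078298610585526037.77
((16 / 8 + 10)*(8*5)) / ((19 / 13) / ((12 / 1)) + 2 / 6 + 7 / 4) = 9360 / 43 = 217.67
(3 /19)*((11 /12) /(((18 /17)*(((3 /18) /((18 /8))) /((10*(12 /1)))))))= 221.45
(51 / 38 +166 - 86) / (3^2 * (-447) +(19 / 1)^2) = -0.02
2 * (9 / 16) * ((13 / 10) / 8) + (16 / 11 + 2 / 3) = 48661 / 21120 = 2.30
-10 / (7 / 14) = -20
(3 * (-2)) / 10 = -3 / 5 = -0.60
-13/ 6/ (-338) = 1/ 156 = 0.01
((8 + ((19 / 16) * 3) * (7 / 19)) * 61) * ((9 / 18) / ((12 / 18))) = 27267 / 64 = 426.05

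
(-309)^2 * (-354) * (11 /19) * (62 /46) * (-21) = 242043762114 /437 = 553875885.84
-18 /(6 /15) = -45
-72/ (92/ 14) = -252/ 23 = -10.96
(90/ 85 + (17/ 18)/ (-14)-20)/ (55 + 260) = -81433/ 1349460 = -0.06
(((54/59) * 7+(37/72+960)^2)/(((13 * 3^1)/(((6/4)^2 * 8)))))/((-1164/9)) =-282180707843/85707648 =-3292.36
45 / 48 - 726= -11601 / 16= -725.06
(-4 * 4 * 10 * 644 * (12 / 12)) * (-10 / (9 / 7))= 7212800 / 9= 801422.22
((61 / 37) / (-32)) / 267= -61 / 316128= -0.00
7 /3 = 2.33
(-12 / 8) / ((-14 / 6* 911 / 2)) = 9 / 6377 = 0.00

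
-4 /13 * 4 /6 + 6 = 226 /39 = 5.79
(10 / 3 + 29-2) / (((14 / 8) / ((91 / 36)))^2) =15379 / 243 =63.29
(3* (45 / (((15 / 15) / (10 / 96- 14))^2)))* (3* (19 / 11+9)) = 1181180295 / 1408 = 838906.46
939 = 939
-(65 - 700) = 635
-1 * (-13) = 13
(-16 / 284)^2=16 / 5041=0.00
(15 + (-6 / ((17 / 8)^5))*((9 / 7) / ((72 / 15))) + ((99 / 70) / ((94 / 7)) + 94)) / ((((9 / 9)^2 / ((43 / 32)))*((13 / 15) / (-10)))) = -657246793562445 / 388654616896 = -1691.08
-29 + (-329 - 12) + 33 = -337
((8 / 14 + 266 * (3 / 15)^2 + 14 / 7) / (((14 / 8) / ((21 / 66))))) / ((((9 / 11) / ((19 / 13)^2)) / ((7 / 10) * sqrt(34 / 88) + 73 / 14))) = 417316 * sqrt(187) / 2091375 + 60928136 / 1863225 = 35.43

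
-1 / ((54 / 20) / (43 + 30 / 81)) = -11710 / 729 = -16.06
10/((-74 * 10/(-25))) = 25/74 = 0.34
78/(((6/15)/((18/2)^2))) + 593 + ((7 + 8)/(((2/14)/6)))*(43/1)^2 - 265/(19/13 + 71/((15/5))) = 231524501/196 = 1181247.45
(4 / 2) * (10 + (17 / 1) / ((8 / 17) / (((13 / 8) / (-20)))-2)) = 13463 / 861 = 15.64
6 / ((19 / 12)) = 72 / 19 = 3.79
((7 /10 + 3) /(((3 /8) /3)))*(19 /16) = 703 /20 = 35.15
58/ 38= 29/ 19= 1.53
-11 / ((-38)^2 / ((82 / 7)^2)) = -18491 / 17689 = -1.05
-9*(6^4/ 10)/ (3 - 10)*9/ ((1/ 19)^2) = 18948168/ 35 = 541376.23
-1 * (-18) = 18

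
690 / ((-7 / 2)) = -1380 / 7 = -197.14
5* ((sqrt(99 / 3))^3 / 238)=165* sqrt(33) / 238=3.98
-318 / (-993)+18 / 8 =3403 / 1324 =2.57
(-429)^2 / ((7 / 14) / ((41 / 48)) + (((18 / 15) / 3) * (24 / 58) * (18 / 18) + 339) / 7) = 2552955405 / 680233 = 3753.06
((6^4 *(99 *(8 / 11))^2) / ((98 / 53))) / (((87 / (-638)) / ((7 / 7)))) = -1305621504 / 49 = -26645336.82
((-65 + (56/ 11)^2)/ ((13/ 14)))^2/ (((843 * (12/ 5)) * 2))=5479043045/ 12515156082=0.44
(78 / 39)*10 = 20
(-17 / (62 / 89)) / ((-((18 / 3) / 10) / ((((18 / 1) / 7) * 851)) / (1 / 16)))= 19313445 / 3472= 5562.63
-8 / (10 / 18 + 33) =-36 / 151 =-0.24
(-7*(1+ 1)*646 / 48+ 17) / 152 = -2057 / 1824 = -1.13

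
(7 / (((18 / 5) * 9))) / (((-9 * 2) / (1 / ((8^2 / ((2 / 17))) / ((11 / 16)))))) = -385 / 25380864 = -0.00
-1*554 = -554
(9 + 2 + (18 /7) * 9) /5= 239 /35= 6.83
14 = 14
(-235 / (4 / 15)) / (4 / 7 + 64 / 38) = -6251 / 16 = -390.69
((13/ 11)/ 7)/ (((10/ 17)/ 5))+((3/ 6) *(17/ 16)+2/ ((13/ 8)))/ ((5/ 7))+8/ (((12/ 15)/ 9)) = 15039327/ 160160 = 93.90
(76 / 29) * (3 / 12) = 19 / 29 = 0.66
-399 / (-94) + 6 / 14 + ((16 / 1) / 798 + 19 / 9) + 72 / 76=872215 / 112518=7.75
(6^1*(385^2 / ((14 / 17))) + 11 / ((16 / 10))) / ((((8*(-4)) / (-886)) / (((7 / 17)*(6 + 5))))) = 294700449505 / 2176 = 135432191.87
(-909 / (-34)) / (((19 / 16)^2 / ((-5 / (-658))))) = 290880 / 2019073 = 0.14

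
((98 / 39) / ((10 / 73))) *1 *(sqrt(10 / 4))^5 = 17885 *sqrt(10) / 312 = 181.27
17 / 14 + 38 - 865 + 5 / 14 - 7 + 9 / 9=-5820 / 7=-831.43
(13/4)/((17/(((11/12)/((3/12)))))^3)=17303/530604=0.03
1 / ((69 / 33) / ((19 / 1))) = 209 / 23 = 9.09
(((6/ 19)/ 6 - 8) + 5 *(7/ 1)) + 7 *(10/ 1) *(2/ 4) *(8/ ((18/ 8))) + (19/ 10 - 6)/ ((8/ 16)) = 122519/ 855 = 143.30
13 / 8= 1.62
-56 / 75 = -0.75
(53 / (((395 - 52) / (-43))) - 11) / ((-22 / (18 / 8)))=13617 / 7546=1.80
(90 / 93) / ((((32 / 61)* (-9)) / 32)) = -610 / 93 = -6.56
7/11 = 0.64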